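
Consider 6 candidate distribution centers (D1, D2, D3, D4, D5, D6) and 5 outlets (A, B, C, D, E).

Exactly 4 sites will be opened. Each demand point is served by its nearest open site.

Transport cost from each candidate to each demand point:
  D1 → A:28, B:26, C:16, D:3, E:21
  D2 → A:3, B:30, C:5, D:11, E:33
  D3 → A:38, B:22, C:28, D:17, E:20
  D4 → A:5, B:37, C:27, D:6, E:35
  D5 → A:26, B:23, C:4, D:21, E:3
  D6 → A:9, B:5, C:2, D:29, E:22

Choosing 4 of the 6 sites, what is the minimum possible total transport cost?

16

Open {D1, D2, D5, D6}.
  A→D2 3, B→D6 5, C→D6 2, D→D1 3, E→D5 3  ⇒ total 16.
Compare {D1, D4, D5, D6}: total 18.
Compare {D2, D4, D5, D6}: total 19.
No size-4 selection does better; minimum is 16.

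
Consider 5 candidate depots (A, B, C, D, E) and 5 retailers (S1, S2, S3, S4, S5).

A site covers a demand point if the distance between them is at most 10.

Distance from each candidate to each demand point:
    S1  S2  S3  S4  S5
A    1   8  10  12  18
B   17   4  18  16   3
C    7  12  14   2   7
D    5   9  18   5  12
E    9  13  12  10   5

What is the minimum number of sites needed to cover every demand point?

2

Coverage sets (demand points within 10 of each site):
  A: {S1, S2, S3}
  B: {S2, S5}
  C: {S1, S4, S5}
  D: {S1, S2, S4}
  E: {S1, S4, S5}
No single site covers all 5 demand points.
But {A, C} covers everything, so the minimum is 2.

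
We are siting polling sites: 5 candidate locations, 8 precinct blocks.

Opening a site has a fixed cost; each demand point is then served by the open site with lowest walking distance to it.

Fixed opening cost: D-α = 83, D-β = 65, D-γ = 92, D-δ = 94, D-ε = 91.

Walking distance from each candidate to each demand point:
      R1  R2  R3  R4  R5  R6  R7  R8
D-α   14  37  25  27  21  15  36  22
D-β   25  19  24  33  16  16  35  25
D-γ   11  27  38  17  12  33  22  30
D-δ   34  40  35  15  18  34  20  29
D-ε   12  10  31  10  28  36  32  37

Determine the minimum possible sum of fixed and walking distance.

Open {D-β}: assign each demand point to its cheapest open site.
  R1→D-β 25, R2→D-β 19, R3→D-β 24, R4→D-β 33, R5→D-β 16, R6→D-β 16, R7→D-β 35, R8→D-β 25
  walking distance 193, fixed 65 → total 258.
Compare {D-α}: walking distance 197 + fixed 83 = 280.
Compare {D-γ}: walking distance 190 + fixed 92 = 282.
Compare {D-ε}: walking distance 196 + fixed 91 = 287.
All other subsets cost ≥ 280. Minimum total cost: 258.

258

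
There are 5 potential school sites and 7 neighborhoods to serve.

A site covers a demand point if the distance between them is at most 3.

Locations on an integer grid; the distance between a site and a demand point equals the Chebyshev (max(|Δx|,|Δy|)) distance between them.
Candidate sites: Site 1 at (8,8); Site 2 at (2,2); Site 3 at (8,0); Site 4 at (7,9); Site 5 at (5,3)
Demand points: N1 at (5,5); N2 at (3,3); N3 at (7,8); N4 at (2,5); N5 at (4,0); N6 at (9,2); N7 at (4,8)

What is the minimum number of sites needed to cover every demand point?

3

Coverage sets (demand points within 3 of each site):
  Site 1: {N1, N3}
  Site 2: {N1, N2, N4, N5}
  Site 3: {N6}
  Site 4: {N3, N7}
  Site 5: {N1, N2, N4, N5}
No 2 sites suffice: every size-2 union leaves at least one demand point uncovered.
But {Site 2, Site 3, Site 4} covers everything, so the minimum is 3.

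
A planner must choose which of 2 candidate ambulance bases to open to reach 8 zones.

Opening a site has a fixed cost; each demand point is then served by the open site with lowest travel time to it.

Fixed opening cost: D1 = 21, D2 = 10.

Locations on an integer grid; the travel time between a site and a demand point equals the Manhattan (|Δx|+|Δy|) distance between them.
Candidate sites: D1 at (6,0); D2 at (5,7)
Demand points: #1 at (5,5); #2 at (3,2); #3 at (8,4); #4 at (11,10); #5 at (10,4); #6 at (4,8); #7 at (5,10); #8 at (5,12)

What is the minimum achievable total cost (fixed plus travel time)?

52

Open {D2}: assign each demand point to its cheapest open site.
  #1→D2 2, #2→D2 7, #3→D2 6, #4→D2 9, #5→D2 8, #6→D2 2, #7→D2 3, #8→D2 5
  travel time 42, fixed 10 → total 52.
Compare {D1, D2}: travel time 40 + fixed 31 = 71.
Compare {D1}: travel time 74 + fixed 21 = 95.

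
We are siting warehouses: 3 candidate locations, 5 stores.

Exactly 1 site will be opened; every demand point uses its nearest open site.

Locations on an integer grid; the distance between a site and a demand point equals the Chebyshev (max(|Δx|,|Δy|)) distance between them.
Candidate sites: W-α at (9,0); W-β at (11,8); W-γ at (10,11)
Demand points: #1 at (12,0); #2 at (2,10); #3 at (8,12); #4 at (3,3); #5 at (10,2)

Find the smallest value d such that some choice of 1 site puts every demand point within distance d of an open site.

9

Open {W-β}.
  Farthest demand point is #2 at distance 9 (to W-β); all others are ≤ 9.
With {W-γ} the worst case is 11.
With {W-α} the worst case is 12.
No size-1 selection achieves below 9.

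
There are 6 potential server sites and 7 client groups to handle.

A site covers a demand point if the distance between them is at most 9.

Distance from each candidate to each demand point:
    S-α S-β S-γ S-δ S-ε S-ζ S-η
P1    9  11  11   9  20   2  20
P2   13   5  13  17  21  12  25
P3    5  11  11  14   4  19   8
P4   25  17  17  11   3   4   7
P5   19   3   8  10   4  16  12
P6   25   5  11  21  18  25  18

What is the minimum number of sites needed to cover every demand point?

3

Coverage sets (demand points within 9 of each site):
  P1: {S-α, S-δ, S-ζ}
  P2: {S-β}
  P3: {S-α, S-ε, S-η}
  P4: {S-ε, S-ζ, S-η}
  P5: {S-β, S-γ, S-ε}
  P6: {S-β}
No 2 sites suffice: every size-2 union leaves at least one demand point uncovered.
But {P1, P3, P5} covers everything, so the minimum is 3.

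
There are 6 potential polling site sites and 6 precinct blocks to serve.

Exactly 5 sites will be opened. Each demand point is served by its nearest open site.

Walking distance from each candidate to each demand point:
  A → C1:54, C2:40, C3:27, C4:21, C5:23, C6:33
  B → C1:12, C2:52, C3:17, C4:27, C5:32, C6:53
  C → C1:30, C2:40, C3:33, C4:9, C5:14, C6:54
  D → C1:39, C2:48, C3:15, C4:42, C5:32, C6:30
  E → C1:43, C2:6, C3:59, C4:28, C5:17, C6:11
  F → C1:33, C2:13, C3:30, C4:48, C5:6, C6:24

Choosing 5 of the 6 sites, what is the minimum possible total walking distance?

59

Open {B, C, D, E, F}.
  C1→B 12, C2→E 6, C3→D 15, C4→C 9, C5→F 6, C6→E 11  ⇒ total 59.
Compare {A, B, C, E, F}: total 61.
Compare {A, B, C, D, E}: total 67.
No size-5 selection does better; minimum is 59.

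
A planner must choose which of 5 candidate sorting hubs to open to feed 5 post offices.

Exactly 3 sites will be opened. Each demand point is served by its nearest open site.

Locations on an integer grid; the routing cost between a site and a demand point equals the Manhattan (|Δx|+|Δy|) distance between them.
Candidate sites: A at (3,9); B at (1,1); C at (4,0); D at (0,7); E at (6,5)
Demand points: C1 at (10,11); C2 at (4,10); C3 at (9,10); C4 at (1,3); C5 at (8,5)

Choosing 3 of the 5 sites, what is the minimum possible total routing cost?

Open {A, B, E}.
  C1→A 9, C2→A 2, C3→A 7, C4→B 2, C5→E 2  ⇒ total 22.
Compare {A, D, E}: total 25.
Compare {A, C, E}: total 26.
No size-3 selection does better; minimum is 22.

22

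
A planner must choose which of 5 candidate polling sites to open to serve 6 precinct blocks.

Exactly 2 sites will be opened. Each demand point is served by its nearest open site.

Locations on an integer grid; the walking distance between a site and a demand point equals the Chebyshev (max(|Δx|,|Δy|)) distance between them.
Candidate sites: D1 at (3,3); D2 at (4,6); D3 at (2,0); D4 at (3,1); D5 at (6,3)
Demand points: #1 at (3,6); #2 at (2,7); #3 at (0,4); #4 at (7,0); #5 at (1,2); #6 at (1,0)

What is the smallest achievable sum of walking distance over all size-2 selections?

14

Open {D2, D4}.
  #1→D2 1, #2→D2 2, #3→D4 3, #4→D4 4, #5→D4 2, #6→D4 2  ⇒ total 14.
Compare {D1, D2}: total 15.
Compare {D2, D3}: total 15.
No size-2 selection does better; minimum is 14.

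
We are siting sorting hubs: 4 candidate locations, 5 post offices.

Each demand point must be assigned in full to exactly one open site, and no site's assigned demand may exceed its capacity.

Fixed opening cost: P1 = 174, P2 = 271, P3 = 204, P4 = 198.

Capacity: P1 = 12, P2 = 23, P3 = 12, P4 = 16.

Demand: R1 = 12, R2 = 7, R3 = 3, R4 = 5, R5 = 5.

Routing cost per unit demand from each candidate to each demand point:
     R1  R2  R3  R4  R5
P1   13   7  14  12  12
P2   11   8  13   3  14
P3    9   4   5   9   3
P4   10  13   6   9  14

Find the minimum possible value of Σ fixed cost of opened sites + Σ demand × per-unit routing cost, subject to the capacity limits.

Open {P2, P3}; cheapest assignment that respects the capacities:
  P2 (cap 23, load 20): R1, R3, R4 — cost 12×11 + 3×13 + 5×3 = 186
  P3 (cap 12, load 12): R2, R5 — cost 7×4 + 5×3 = 43
  Shipping 229, fixed 475 → total 704.
  Any other capacity-feasible assignment to {P2, P3} ships for at least 229.
Compare {P1, P2}: its best feasible assignment gives total 740.
Compare {P2, P4}: its best feasible assignment gives total 748.
Every other set of open sites that can feasibly serve all demand totals ≥ 740 even under its best assignment. Minimum: 704.

704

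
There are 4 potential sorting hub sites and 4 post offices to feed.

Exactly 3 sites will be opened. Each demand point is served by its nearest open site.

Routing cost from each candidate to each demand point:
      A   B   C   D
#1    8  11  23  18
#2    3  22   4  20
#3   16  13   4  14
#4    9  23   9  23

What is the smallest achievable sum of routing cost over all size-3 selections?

Open {#1, #2, #3}.
  A→#2 3, B→#1 11, C→#2 4, D→#3 14  ⇒ total 32.
Compare {#2, #3, #4}: total 34.
Compare {#1, #2, #4}: total 36.
No size-3 selection does better; minimum is 32.

32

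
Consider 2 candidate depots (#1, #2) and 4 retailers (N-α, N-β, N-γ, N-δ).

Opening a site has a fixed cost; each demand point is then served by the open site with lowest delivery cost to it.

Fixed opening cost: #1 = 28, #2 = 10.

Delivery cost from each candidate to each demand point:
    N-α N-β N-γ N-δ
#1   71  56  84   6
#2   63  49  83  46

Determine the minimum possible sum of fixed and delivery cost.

Open {#1, #2}: assign each demand point to its cheapest open site.
  N-α→#2 63, N-β→#2 49, N-γ→#2 83, N-δ→#1 6
  delivery cost 201, fixed 38 → total 239.
Compare {#1}: delivery cost 217 + fixed 28 = 245.
Compare {#2}: delivery cost 241 + fixed 10 = 251.

239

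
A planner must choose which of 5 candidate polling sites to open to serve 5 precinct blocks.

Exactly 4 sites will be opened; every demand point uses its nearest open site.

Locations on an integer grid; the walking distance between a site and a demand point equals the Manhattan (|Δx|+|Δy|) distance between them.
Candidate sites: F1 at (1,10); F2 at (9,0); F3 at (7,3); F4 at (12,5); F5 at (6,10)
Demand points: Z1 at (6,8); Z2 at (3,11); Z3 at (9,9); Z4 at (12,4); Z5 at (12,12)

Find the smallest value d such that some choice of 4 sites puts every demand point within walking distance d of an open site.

7

Open {F1, F2, F3, F4}.
  Farthest demand point is Z3 at walking distance 7 (to F4); all others are ≤ 7.
With {F1, F2, F4, F5} the worst case is 7.
With {F1, F3, F4, F5} the worst case is 7.
No size-4 selection achieves below 7.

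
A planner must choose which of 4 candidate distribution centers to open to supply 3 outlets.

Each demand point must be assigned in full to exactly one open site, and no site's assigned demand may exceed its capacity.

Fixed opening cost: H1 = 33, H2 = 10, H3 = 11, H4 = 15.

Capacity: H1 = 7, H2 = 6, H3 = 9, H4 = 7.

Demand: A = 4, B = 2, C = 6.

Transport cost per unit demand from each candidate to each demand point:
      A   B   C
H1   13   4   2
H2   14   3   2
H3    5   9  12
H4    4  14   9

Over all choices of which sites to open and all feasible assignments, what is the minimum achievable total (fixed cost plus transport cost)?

71

Open {H2, H3}; cheapest assignment that respects the capacities:
  H2 (cap 6, load 6): C — cost 6×2 = 12
  H3 (cap 9, load 6): A, B — cost 4×5 + 2×9 = 38
  Shipping 50, fixed 21 → total 71.
  Any other capacity-feasible assignment to {H2, H3} ships for at least 50.
Compare {H2, H4}: its best feasible assignment gives total 81.
Compare {H2, H3, H4}: its best feasible assignment gives total 82.
Every other set of open sites that can feasibly serve all demand totals ≥ 81 even under its best assignment. Minimum: 71.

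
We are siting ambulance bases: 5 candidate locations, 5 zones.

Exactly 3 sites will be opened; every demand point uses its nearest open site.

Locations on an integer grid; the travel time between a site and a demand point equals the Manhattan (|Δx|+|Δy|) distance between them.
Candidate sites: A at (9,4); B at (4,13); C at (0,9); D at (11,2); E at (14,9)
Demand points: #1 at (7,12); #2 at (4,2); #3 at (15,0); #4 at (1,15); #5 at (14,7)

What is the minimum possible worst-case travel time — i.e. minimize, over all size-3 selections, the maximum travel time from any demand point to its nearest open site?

7

Open {B, D, E}.
  Farthest demand point is #2 at travel time 7 (to D); all others are ≤ 7.
With {A, B, D} the worst case is 8.
With {B, C, D} the worst case is 8.
No size-3 selection achieves below 7.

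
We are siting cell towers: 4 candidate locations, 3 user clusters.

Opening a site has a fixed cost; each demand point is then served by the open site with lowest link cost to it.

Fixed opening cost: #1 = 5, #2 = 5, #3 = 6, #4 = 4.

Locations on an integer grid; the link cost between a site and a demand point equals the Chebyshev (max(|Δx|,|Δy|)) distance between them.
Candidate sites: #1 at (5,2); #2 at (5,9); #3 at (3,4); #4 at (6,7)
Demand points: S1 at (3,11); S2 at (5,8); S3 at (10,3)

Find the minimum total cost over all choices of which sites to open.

13

Open {#4}: assign each demand point to its cheapest open site.
  S1→#4 4, S2→#4 1, S3→#4 4
  link cost 9, fixed 4 → total 13.
Compare {#2}: link cost 9 + fixed 5 = 14.
Compare {#2, #4}: link cost 7 + fixed 9 = 16.
Compare {#1, #2}: link cost 8 + fixed 10 = 18.
All other subsets cost ≥ 14. Minimum total cost: 13.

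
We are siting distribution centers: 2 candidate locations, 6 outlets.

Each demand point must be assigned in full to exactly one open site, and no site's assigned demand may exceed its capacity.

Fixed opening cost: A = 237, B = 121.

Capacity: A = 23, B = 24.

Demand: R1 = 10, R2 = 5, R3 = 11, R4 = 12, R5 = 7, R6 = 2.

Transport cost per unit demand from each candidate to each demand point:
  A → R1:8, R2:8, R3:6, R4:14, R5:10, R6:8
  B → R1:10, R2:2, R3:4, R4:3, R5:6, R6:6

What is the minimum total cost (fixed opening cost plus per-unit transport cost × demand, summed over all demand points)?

608

Open {A, B}; cheapest assignment that respects the capacities:
  A (cap 23, load 23): R1, R3, R6 — cost 10×8 + 11×6 + 2×8 = 162
  B (cap 24, load 24): R2, R4, R5 — cost 5×2 + 12×3 + 7×6 = 88
  Shipping 250, fixed 358 → total 608.
  Any other capacity-feasible assignment to {A, B} ships for at least 250.
Total demand is 47 and no other set of sites has combined capacity ≥ 47, so {A, B} is the only feasible choice of open sites. Minimum: 608.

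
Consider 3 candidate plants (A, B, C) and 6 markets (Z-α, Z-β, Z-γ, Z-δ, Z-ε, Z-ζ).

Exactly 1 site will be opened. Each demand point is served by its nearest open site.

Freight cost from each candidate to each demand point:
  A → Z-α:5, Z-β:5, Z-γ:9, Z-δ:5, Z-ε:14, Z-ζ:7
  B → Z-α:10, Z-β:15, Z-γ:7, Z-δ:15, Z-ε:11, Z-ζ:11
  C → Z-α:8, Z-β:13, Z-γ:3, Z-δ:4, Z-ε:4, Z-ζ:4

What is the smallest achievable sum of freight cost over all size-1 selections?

Open {C}.
  Z-α→C 8, Z-β→C 13, Z-γ→C 3, Z-δ→C 4, Z-ε→C 4, Z-ζ→C 4  ⇒ total 36.
Compare {A}: total 45.
Compare {B}: total 69.

36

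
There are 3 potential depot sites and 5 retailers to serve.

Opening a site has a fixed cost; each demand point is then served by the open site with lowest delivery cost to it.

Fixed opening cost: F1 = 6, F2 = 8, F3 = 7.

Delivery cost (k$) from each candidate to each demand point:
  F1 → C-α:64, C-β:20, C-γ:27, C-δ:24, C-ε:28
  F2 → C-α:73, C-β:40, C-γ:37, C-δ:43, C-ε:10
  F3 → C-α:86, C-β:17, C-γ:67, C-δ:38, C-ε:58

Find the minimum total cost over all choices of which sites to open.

159

Open {F1, F2}: assign each demand point to its cheapest open site.
  C-α→F1 64, C-β→F1 20, C-γ→F1 27, C-δ→F1 24, C-ε→F2 10
  delivery cost 145, fixed 14 → total 159.
Compare {F1, F2, F3}: delivery cost 142 + fixed 21 = 163.
Compare {F1}: delivery cost 163 + fixed 6 = 169.
Compare {F1, F3}: delivery cost 160 + fixed 13 = 173.
All other subsets cost ≥ 163. Minimum total cost: 159.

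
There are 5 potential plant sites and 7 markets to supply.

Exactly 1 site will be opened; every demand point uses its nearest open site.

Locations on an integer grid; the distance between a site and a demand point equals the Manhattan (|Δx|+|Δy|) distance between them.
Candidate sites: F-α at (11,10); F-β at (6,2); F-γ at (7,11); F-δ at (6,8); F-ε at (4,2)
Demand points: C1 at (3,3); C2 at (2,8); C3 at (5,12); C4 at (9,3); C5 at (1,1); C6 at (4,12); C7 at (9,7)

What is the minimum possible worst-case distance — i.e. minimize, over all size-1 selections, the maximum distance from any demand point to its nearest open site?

Open {F-ε}.
  Farthest demand point is C3 at distance 11 (to F-ε); all others are ≤ 11.
With {F-β} the worst case is 12.
With {F-δ} the worst case is 12.
No size-1 selection achieves below 11.

11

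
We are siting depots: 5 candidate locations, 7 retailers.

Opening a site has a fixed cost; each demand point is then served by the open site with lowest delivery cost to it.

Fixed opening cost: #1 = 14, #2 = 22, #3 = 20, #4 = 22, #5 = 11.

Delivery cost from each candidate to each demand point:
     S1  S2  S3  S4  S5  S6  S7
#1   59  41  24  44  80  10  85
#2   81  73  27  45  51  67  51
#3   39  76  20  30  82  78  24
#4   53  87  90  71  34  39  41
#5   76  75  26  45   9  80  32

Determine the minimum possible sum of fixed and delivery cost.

Open {#1, #3, #5}: assign each demand point to its cheapest open site.
  S1→#3 39, S2→#1 41, S3→#3 20, S4→#3 30, S5→#5 9, S6→#1 10, S7→#3 24
  delivery cost 173, fixed 45 → total 218.
Compare {#1, #2, #3, #5}: delivery cost 173 + fixed 67 = 240.
Compare {#1, #3, #4, #5}: delivery cost 173 + fixed 67 = 240.
Compare {#1, #5}: delivery cost 219 + fixed 25 = 244.
All other subsets cost ≥ 240. Minimum total cost: 218.

218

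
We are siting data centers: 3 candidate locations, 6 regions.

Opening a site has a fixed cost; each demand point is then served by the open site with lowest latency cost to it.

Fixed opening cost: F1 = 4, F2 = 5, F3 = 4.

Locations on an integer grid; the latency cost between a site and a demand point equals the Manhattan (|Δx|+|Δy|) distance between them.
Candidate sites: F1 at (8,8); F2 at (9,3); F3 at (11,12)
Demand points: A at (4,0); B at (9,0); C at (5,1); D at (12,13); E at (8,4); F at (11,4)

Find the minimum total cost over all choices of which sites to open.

33

Open {F2, F3}: assign each demand point to its cheapest open site.
  A→F2 8, B→F2 3, C→F2 6, D→F3 2, E→F2 2, F→F2 3
  latency cost 24, fixed 9 → total 33.
Compare {F1, F2, F3}: latency cost 24 + fixed 13 = 37.
Compare {F2}: latency cost 35 + fixed 5 = 40.
Compare {F1, F2}: latency cost 31 + fixed 9 = 40.
All other subsets cost ≥ 37. Minimum total cost: 33.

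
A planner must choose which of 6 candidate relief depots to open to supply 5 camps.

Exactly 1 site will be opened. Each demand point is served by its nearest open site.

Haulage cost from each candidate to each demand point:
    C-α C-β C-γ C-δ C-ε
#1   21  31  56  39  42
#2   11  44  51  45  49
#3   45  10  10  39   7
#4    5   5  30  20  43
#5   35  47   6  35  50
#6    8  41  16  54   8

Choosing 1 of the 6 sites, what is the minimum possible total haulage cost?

103

Open {#4}.
  C-α→#4 5, C-β→#4 5, C-γ→#4 30, C-δ→#4 20, C-ε→#4 43  ⇒ total 103.
Compare {#3}: total 111.
Compare {#6}: total 127.
No size-1 selection does better; minimum is 103.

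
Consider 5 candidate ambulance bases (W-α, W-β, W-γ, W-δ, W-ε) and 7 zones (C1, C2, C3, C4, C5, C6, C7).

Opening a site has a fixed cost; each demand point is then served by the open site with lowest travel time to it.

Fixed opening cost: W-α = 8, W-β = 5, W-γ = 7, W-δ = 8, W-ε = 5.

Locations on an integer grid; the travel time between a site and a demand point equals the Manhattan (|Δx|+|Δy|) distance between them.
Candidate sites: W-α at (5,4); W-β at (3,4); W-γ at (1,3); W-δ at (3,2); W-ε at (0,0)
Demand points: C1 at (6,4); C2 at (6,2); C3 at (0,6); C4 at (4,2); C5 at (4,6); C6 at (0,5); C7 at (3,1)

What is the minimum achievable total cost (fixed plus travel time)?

31

Open {W-β}: assign each demand point to its cheapest open site.
  C1→W-β 3, C2→W-β 5, C3→W-β 5, C4→W-β 3, C5→W-β 3, C6→W-β 4, C7→W-β 3
  travel time 26, fixed 5 → total 31.
Compare {W-β, W-δ}: travel time 20 + fixed 13 = 33.
Compare {W-α, W-β}: travel time 22 + fixed 13 = 35.
Compare {W-α}: travel time 28 + fixed 8 = 36.
All other subsets cost ≥ 33. Minimum total cost: 31.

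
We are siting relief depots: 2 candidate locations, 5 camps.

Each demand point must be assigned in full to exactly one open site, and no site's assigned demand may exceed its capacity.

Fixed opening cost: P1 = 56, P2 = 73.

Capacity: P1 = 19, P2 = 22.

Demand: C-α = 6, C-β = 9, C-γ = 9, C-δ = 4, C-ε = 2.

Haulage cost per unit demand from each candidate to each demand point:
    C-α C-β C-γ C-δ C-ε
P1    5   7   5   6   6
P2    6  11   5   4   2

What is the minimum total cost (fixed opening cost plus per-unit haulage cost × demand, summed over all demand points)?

287

Open {P1, P2}; cheapest assignment that respects the capacities:
  P1 (cap 19, load 15): C-α, C-β — cost 6×5 + 9×7 = 93
  P2 (cap 22, load 15): C-γ, C-δ, C-ε — cost 9×5 + 4×4 + 2×2 = 65
  Shipping 158, fixed 129 → total 287.
  Any other capacity-feasible assignment to {P1, P2} ships for at least 158.
Total demand is 30 and no other set of sites has combined capacity ≥ 30, so {P1, P2} is the only feasible choice of open sites. Minimum: 287.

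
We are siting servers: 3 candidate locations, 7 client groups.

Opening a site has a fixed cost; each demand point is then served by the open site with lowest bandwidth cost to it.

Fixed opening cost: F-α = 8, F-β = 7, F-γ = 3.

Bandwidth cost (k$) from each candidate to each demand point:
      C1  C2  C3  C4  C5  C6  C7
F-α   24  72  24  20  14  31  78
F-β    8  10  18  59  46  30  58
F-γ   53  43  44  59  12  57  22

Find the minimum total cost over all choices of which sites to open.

Open {F-α, F-β, F-γ}: assign each demand point to its cheapest open site.
  C1→F-β 8, C2→F-β 10, C3→F-β 18, C4→F-α 20, C5→F-γ 12, C6→F-β 30, C7→F-γ 22
  bandwidth cost 120, fixed 18 → total 138.
Compare {F-β, F-γ}: bandwidth cost 159 + fixed 10 = 169.
Compare {F-α, F-β}: bandwidth cost 158 + fixed 15 = 173.
Compare {F-α, F-γ}: bandwidth cost 176 + fixed 11 = 187.
All other subsets cost ≥ 169. Minimum total cost: 138.

138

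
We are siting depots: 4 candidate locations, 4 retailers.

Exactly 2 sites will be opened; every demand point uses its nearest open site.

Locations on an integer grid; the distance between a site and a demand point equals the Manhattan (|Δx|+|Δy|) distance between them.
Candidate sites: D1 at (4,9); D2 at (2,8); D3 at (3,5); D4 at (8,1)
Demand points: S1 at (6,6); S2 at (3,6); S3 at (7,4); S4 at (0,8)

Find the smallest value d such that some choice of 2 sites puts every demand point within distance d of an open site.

Open {D1, D3}.
  Farthest demand point is S3 at distance 5 (to D3); all others are ≤ 5.
With {D1, D4} the worst case is 5.
With {D2, D3} the worst case is 5.
No size-2 selection achieves below 5.

5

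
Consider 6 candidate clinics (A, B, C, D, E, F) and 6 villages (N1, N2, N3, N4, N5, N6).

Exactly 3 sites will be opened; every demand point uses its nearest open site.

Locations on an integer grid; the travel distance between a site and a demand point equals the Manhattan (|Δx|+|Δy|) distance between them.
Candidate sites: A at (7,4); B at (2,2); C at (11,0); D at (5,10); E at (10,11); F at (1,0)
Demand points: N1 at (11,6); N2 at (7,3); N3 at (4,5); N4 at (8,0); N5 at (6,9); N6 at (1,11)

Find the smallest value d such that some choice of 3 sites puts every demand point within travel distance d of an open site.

Open {A, B, D}.
  Farthest demand point is N1 at travel distance 6 (to A); all others are ≤ 6.
With {A, C, D} the worst case is 6.
With {A, D, E} the worst case is 6.
No size-3 selection achieves below 6.

6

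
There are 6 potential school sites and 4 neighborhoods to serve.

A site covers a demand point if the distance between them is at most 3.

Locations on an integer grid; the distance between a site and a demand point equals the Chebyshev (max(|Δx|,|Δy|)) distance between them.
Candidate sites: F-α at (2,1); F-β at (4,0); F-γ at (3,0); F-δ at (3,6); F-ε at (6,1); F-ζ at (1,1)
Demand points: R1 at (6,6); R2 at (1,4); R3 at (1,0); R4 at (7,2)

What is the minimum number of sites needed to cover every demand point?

2

Coverage sets (demand points within 3 of each site):
  F-α: {R2, R3}
  F-β: {R3, R4}
  F-γ: {R3}
  F-δ: {R1, R2}
  F-ε: {R4}
  F-ζ: {R2, R3}
No single site covers all 4 demand points.
But {F-β, F-δ} covers everything, so the minimum is 2.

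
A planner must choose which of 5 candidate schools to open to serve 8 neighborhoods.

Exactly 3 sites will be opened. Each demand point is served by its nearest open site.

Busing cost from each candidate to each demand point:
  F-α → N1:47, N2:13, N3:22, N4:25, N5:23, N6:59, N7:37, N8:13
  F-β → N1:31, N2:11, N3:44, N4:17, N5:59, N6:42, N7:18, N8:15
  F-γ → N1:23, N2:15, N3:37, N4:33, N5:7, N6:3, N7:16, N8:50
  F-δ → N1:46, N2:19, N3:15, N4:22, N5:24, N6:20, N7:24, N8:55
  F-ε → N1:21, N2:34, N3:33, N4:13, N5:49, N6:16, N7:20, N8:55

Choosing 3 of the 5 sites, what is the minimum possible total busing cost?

107

Open {F-β, F-γ, F-δ}.
  N1→F-γ 23, N2→F-β 11, N3→F-δ 15, N4→F-β 17, N5→F-γ 7, N6→F-γ 3, N7→F-γ 16, N8→F-β 15  ⇒ total 107.
Compare {F-α, F-γ, F-ε}: total 108.
Compare {F-α, F-β, F-γ}: total 112.
No size-3 selection does better; minimum is 107.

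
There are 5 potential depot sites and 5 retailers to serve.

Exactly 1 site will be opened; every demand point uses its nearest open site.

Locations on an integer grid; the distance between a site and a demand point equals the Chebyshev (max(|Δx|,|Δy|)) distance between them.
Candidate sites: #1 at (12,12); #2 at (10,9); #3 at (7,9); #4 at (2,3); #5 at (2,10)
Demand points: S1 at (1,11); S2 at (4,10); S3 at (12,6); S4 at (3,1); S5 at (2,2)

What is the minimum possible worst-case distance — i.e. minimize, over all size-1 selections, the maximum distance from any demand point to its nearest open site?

8

Open {#3}.
  Farthest demand point is S4 at distance 8 (to #3); all others are ≤ 8.
With {#2} the worst case is 9.
With {#4} the worst case is 10.
No size-1 selection achieves below 8.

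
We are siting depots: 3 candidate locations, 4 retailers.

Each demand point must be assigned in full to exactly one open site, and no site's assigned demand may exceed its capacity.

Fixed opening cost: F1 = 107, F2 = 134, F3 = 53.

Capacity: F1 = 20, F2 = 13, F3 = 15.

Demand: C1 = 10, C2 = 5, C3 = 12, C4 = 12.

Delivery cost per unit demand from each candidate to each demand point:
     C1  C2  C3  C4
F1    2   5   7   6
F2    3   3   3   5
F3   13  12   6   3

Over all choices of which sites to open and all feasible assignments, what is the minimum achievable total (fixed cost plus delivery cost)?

411

Open {F1, F2, F3}; cheapest assignment that respects the capacities:
  F1 (cap 20, load 15): C1, C2 — cost 10×2 + 5×5 = 45
  F2 (cap 13, load 12): C3 — cost 12×3 = 36
  F3 (cap 15, load 12): C4 — cost 12×3 = 36
  Shipping 117, fixed 294 → total 411.
  Any other capacity-feasible assignment to {F1, F2, F3} ships for at least 117.
Total demand is 39 and no other set of sites has combined capacity ≥ 39, so {F1, F2, F3} is the only feasible choice of open sites. Minimum: 411.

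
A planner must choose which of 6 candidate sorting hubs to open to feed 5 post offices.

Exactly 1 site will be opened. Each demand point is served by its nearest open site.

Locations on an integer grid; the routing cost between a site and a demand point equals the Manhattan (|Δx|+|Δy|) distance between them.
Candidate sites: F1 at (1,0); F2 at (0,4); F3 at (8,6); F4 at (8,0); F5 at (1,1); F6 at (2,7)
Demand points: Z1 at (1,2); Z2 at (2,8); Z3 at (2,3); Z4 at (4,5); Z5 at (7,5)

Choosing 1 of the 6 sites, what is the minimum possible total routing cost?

22

Open {F6}.
  Z1→F6 6, Z2→F6 1, Z3→F6 4, Z4→F6 4, Z5→F6 7  ⇒ total 22.
Compare {F2}: total 25.
Compare {F5}: total 29.
No size-1 selection does better; minimum is 22.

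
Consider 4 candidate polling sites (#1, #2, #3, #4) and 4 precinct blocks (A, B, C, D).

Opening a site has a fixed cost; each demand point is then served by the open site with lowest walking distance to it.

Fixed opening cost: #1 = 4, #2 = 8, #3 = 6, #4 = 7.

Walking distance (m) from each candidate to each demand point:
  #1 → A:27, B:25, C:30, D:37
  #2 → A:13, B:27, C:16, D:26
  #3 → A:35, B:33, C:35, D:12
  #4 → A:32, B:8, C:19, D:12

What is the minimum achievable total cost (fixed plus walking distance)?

Open {#2, #4}: assign each demand point to its cheapest open site.
  A→#2 13, B→#4 8, C→#2 16, D→#4 12
  walking distance 49, fixed 15 → total 64.
Compare {#1, #2, #4}: walking distance 49 + fixed 19 = 68.
Compare {#2, #3, #4}: walking distance 49 + fixed 21 = 70.
Compare {#1, #2, #3, #4}: walking distance 49 + fixed 25 = 74.
All other subsets cost ≥ 68. Minimum total cost: 64.

64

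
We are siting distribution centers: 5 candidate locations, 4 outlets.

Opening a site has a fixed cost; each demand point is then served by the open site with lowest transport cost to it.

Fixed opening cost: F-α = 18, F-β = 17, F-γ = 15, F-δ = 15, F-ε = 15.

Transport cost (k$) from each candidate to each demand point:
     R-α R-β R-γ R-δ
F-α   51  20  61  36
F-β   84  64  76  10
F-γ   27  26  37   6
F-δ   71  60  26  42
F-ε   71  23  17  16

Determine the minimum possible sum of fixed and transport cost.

Open {F-γ, F-ε}: assign each demand point to its cheapest open site.
  R-α→F-γ 27, R-β→F-ε 23, R-γ→F-ε 17, R-δ→F-γ 6
  transport cost 73, fixed 30 → total 103.
Compare {F-γ}: transport cost 96 + fixed 15 = 111.
Compare {F-γ, F-δ}: transport cost 85 + fixed 30 = 115.
Compare {F-α, F-γ, F-ε}: transport cost 70 + fixed 48 = 118.
All other subsets cost ≥ 111. Minimum total cost: 103.

103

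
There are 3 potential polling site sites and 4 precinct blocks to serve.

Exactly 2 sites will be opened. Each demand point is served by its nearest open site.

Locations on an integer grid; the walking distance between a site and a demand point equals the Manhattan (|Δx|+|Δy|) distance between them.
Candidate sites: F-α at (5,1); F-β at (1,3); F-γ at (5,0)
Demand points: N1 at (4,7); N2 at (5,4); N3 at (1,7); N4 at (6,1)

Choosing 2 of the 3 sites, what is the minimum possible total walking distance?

Open {F-α, F-β}.
  N1→F-α 7, N2→F-α 3, N3→F-β 4, N4→F-α 1  ⇒ total 15.
Compare {F-β, F-γ}: total 17.
Compare {F-α, F-γ}: total 21.

15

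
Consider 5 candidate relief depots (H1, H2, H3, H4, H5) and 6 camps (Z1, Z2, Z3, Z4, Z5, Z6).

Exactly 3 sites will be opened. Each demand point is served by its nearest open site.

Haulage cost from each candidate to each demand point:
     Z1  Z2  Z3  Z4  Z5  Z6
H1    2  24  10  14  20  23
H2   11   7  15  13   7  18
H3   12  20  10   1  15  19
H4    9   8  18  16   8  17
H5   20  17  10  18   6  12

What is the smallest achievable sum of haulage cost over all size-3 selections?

45

Open {H1, H2, H3}.
  Z1→H1 2, Z2→H2 7, Z3→H1 10, Z4→H3 1, Z5→H2 7, Z6→H2 18  ⇒ total 45.
Compare {H1, H3, H4}: total 46.
Compare {H3, H4, H5}: total 46.
No size-3 selection does better; minimum is 45.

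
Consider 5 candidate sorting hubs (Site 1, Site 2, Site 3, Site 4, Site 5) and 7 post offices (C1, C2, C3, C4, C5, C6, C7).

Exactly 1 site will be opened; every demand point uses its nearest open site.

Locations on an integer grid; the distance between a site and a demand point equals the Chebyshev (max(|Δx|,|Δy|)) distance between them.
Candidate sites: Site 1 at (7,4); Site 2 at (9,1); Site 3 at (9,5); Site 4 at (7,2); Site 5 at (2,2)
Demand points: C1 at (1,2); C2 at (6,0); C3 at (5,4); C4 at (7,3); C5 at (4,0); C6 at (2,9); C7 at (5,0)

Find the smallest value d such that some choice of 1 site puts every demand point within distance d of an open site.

6

Open {Site 1}.
  Farthest demand point is C1 at distance 6 (to Site 1); all others are ≤ 6.
With {Site 4} the worst case is 7.
With {Site 5} the worst case is 7.
No size-1 selection achieves below 6.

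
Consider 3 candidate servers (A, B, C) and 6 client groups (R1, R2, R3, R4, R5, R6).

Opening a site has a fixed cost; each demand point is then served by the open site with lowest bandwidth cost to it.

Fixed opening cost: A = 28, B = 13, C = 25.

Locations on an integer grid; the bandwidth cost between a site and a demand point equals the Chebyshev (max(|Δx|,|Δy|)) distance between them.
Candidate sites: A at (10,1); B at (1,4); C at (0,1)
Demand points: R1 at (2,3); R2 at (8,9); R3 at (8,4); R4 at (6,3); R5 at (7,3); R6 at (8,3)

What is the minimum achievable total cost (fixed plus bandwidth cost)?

Open {B}: assign each demand point to its cheapest open site.
  R1→B 1, R2→B 7, R3→B 7, R4→B 5, R5→B 6, R6→B 7
  bandwidth cost 33, fixed 13 → total 46.
Compare {A}: bandwidth cost 28 + fixed 28 = 56.
Compare {A, B}: bandwidth cost 20 + fixed 41 = 61.
Compare {C}: bandwidth cost 39 + fixed 25 = 64.
All other subsets cost ≥ 56. Minimum total cost: 46.

46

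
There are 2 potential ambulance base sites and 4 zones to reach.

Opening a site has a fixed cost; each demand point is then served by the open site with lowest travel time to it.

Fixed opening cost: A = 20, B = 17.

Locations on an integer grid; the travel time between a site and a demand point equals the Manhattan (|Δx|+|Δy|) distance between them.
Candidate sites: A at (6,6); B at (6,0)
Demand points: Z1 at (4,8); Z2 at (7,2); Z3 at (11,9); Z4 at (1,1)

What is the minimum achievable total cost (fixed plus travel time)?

Open {A}: assign each demand point to its cheapest open site.
  Z1→A 4, Z2→A 5, Z3→A 8, Z4→A 10
  travel time 27, fixed 20 → total 47.
Compare {B}: travel time 33 + fixed 17 = 50.
Compare {A, B}: travel time 21 + fixed 37 = 58.

47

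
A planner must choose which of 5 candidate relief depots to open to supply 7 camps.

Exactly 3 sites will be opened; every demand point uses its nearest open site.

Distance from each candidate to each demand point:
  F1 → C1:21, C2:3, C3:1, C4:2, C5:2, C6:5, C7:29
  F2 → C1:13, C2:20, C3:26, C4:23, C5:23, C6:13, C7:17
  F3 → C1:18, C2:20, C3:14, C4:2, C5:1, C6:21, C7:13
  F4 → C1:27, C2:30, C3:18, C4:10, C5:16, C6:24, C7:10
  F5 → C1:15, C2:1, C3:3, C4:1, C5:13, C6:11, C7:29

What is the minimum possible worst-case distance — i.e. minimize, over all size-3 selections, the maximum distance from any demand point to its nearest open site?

Open {F1, F2, F3}.
  Farthest demand point is C1 at distance 13 (to F2); all others are ≤ 13.
With {F1, F2, F4} the worst case is 13.
With {F2, F3, F5} the worst case is 13.
No size-3 selection achieves below 13.

13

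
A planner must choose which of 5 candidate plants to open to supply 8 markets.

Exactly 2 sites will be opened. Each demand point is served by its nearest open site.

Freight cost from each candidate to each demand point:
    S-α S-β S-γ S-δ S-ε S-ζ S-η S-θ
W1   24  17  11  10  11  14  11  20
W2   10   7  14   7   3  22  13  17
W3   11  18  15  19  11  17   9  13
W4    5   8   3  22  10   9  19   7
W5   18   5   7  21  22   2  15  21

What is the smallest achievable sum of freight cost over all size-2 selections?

54

Open {W2, W4}.
  S-α→W4 5, S-β→W2 7, S-γ→W4 3, S-δ→W2 7, S-ε→W2 3, S-ζ→W4 9, S-η→W2 13, S-θ→W4 7  ⇒ total 54.
Compare {W1, W4}: total 63.
Compare {W2, W5}: total 64.
No size-2 selection does better; minimum is 54.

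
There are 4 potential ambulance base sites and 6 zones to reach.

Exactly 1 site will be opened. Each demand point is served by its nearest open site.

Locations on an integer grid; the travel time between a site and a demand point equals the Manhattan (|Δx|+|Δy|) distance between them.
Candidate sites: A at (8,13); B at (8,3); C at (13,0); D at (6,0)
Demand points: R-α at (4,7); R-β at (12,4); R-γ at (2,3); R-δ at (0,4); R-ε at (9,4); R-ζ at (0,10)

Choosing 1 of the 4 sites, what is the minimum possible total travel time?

45

Open {B}.
  R-α→B 8, R-β→B 5, R-γ→B 6, R-δ→B 9, R-ε→B 2, R-ζ→B 15  ⇒ total 45.
Compare {D}: total 59.
Compare {A}: total 77.
No size-1 selection does better; minimum is 45.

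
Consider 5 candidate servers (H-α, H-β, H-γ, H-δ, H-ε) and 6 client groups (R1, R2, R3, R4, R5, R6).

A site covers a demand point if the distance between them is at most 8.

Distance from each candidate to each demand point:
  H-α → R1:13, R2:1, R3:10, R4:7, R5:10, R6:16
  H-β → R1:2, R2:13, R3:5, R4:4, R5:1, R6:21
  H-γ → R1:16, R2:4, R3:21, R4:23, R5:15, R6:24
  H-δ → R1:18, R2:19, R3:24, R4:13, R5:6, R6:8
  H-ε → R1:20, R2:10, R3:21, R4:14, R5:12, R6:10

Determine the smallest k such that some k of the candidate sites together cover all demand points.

3

Coverage sets (demand points within 8 of each site):
  H-α: {R2, R4}
  H-β: {R1, R3, R4, R5}
  H-γ: {R2}
  H-δ: {R5, R6}
  H-ε: {}
No 2 sites suffice: every size-2 union leaves at least one demand point uncovered.
But {H-α, H-β, H-δ} covers everything, so the minimum is 3.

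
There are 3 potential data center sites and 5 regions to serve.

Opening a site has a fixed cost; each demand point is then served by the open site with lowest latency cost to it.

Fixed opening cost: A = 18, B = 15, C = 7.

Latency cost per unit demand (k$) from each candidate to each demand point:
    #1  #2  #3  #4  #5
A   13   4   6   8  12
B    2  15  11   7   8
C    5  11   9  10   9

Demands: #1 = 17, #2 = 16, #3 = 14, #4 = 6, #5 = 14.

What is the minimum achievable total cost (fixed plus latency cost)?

Open {A, B}: assign each demand point to its cheapest open site.
  #1→B 17×2=34, #2→A 16×4=64, #3→A 14×6=84, #4→B 6×7=42, #5→B 14×8=112
  latency cost 336, fixed 33 → total 369.
Compare {A, B, C}: latency cost 336 + fixed 40 = 376.
Compare {A, C}: latency cost 407 + fixed 25 = 432.
Compare {B, C}: latency cost 490 + fixed 22 = 512.
All other subsets cost ≥ 376. Minimum total cost: 369.

369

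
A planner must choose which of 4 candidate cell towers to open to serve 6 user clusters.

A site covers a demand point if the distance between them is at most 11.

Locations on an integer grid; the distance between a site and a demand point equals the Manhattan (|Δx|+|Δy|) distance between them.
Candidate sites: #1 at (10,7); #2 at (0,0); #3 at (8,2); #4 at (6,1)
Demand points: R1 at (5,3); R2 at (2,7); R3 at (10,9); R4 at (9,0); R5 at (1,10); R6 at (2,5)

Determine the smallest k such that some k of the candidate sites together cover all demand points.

2

Coverage sets (demand points within 11 of each site):
  #1: {R1, R2, R3, R4, R6}
  #2: {R1, R2, R4, R5, R6}
  #3: {R1, R2, R3, R4, R6}
  #4: {R1, R2, R4, R6}
No single site covers all 6 demand points.
But {#1, #2} covers everything, so the minimum is 2.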